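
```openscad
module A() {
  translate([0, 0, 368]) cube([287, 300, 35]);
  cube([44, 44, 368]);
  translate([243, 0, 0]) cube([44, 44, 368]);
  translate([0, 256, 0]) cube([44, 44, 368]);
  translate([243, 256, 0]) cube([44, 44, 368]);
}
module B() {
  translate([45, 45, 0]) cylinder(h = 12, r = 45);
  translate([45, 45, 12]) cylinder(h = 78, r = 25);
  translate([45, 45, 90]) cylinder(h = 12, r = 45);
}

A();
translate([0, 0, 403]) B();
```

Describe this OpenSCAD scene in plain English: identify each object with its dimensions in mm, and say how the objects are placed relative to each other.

A is a four-legged stool. The seat is 287×300 mm, 35 mm thick, top at z = 403 mm. It stands on four square legs, each 44×44 mm in cross-section, from z = 0 to the seat underside, each flush with a corner of the seat.

B is a spool: two coaxial disc flanges of radius 45 mm and thickness 12 mm, joined by a core cylinder of radius 25 mm and height 78 mm. The lower flange rests on z = 0 and the three cylinders share a vertical axis.

The spool is on top of the stool.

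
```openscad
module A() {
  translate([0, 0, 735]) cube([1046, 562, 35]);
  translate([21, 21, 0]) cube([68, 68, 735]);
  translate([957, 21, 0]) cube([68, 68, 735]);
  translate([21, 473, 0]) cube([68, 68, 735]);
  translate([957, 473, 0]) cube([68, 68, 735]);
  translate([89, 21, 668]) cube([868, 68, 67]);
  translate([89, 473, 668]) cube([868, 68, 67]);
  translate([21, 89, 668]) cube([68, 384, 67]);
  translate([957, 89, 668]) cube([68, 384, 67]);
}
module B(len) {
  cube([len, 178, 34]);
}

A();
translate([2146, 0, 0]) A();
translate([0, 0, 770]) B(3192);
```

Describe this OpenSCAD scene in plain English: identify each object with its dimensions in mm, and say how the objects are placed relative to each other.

A is a table: top 1046 mm (x) × 562 mm (y), 35 mm thick, upper face at z = 770 mm, on four 68×68 mm square legs, each inset 21 mm from the nearest pair of top edges, running from z = 0 to the bottom of the top. Four apron rails, 68 mm thick and 67 mm tall, run between adjacent legs with their top edges flush with the underside of the top and their outer faces flush with the legs' outer faces.

B is a rectangular beam 3192 mm long (x), 178 mm deep (y), 34 mm thick (z).

The beam spans the tops of two tables placed 1100 mm apart, resting at z = 770 mm.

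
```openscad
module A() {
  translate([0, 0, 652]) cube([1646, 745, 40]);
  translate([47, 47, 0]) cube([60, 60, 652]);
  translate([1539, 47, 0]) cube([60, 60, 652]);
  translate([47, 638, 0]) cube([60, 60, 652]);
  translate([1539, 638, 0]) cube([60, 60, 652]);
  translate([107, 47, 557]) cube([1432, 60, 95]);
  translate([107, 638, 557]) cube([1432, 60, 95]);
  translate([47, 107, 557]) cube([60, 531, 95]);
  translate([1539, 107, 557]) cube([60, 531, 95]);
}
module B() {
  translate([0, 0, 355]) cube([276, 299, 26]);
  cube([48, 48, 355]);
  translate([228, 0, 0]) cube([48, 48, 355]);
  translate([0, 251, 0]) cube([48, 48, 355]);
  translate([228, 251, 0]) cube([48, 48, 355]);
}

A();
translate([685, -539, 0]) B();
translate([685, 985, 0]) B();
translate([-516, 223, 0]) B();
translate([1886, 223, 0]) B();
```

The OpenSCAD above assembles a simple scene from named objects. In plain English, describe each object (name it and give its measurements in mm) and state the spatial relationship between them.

A is a table: top 1646 mm (x) × 745 mm (y), 40 mm thick, upper face at z = 692 mm, on four 60×60 mm square legs, each inset 47 mm from the nearest pair of top edges, running from z = 0 to the bottom of the top. Four apron rails, 60 mm thick and 95 mm tall, run between adjacent legs with their top edges flush with the underside of the top and their outer faces flush with the legs' outer faces.

B is a simple wooden stool: a rectangular seat 276 mm (x) by 299 mm (y), 26 mm thick, top face at z = 381 mm, on four square legs, each 48×48 mm in cross-section. The legs rest on z = 0, each flush with a corner of the seat.

Four stools sit around the table at the −y, +y, −x, +x sides.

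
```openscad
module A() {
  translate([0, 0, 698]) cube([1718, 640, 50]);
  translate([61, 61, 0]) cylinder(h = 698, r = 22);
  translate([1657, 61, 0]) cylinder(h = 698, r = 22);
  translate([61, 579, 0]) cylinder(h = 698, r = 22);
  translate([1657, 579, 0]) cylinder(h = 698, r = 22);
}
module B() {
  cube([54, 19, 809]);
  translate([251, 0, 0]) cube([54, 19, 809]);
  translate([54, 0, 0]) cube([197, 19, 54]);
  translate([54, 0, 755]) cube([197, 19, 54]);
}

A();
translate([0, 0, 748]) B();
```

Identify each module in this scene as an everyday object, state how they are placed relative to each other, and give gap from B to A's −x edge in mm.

A is a table. B is a picture frame. The picture frame is on top of the table. The gap from the picture frame to the table's −x edge is 0 mm.

The picture frame's min-x is at 0; the table's min-x is 0; gap = 0 mm.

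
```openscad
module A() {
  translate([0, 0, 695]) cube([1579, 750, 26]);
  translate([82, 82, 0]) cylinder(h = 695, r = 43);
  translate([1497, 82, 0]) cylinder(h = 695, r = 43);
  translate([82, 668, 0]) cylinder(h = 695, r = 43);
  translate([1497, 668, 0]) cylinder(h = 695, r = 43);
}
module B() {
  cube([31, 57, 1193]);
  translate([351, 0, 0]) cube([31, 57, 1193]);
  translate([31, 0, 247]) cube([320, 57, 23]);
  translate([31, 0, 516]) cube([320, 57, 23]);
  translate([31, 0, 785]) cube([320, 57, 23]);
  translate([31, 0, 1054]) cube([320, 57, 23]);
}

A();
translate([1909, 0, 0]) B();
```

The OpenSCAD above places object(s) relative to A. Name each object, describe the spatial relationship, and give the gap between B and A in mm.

The ladder's nearest face is 330 mm from the table's +x face.

A is a table. B is a ladder. The ladder is on the floor beside the table on its +x side. The gap between the ladder and the table is 330 mm.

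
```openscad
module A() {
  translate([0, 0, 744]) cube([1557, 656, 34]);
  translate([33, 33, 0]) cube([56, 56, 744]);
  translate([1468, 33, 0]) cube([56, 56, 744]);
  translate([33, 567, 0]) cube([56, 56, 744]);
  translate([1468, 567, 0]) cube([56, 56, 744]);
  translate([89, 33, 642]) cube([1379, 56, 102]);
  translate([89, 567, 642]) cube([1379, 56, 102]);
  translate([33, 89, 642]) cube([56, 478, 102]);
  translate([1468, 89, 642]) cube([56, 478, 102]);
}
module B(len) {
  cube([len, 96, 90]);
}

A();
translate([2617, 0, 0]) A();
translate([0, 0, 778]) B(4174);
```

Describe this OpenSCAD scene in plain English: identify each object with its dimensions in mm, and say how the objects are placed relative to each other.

A is a table: top 1557 mm (x) × 656 mm (y), 34 mm thick, upper face at z = 778 mm, on four 56×56 mm square legs, each inset 33 mm from the nearest pair of top edges, running from z = 0 to the bottom of the top. Four apron rails, 56 mm thick and 102 mm tall, run between adjacent legs with their top edges flush with the underside of the top and their outer faces flush with the legs' outer faces.

B is a rectangular beam 4174 mm long (x), 96 mm deep (y), 90 mm thick (z).

The beam spans the tops of two tables placed 1060 mm apart, resting at z = 778 mm.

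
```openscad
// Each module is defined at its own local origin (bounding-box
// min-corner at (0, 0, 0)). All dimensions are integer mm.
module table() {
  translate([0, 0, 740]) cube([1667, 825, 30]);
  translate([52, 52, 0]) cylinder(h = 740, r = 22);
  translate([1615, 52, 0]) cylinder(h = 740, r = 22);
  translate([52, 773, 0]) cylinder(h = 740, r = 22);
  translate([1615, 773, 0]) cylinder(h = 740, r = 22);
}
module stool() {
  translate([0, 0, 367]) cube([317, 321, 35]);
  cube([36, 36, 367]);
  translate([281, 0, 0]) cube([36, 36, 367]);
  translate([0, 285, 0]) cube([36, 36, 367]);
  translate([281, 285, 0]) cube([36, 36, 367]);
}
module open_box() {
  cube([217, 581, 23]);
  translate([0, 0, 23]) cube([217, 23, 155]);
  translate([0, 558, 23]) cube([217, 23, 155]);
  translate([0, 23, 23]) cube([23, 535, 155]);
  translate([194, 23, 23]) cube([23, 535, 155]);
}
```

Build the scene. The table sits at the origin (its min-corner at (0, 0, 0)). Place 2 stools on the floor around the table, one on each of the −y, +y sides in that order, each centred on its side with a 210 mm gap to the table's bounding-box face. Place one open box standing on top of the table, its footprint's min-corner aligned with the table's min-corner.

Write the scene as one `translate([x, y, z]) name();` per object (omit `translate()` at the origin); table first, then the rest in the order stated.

table();
translate([675, -531, 0]) stool();
translate([675, 1035, 0]) stool();
translate([0, 0, 770]) open_box();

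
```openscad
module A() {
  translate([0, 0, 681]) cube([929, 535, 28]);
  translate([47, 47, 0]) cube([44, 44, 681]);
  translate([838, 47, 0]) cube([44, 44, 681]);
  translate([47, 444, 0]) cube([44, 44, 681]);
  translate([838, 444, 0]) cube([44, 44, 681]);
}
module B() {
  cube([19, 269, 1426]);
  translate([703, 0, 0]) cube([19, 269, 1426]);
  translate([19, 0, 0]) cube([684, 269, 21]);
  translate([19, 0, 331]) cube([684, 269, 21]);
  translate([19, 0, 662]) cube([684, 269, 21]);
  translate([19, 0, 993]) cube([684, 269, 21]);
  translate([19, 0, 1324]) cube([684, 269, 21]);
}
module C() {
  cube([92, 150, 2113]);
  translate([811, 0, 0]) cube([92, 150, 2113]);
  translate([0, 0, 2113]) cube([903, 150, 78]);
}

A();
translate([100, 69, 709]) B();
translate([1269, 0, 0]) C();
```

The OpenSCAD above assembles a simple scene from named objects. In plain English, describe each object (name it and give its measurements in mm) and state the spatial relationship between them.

A is a table: top 929 mm (x) × 535 mm (y), 28 mm thick, upper face at z = 709 mm, on four 44×44 mm square legs, each inset 47 mm from the nearest pair of top edges, running from z = 0 to the bottom of the top.

B is a bookshelf 722 mm wide overall, 269 mm deep and 1426 mm tall. The two sides are 19 mm thick vertical panels. 5 horizontal shelves of 21 mm thickness span between the inner faces of the sides; the lowest shelf sits on the floor and shelves are stacked with a clear vertical gap of 310 mm between each pair.

C is a rectangular door frame: two vertical jambs of 92×150 mm section, 2113 mm tall, with a clear opening 719 mm wide between their inner faces. A header 78 mm tall and 150 mm deep lies on top of the jambs and spans the full outside width.

The bookshelf is on top of the table. The door frame is on the floor beside the table on its +x side.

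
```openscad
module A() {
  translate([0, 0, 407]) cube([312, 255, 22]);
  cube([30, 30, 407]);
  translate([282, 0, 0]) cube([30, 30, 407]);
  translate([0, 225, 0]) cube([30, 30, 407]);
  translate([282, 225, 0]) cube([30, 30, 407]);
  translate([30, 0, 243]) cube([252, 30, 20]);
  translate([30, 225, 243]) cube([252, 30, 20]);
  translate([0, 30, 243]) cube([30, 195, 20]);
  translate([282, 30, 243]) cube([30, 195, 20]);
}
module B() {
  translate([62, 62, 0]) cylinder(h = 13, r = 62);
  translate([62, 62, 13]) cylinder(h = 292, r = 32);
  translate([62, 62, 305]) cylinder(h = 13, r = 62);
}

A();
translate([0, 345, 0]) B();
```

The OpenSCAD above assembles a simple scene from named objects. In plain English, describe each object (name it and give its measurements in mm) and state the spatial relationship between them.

A is a four-legged stool. The seat is a 312×255×22 mm slab whose top surface is at z = 429 mm; four square legs, each 30×30 mm in cross-section, run from the floor (z = 0) to the underside of the seat, each flush with a corner of the seat. Four stretchers, 30 mm wide and 20 mm tall, connect adjacent legs with their undersides at z = 243 mm, each running between the inner faces of the legs it joins and aligned with the legs' outer faces on the other axis.

B is a spool: two coaxial disc flanges of radius 62 mm and thickness 13 mm, joined by a core cylinder of radius 32 mm and height 292 mm. The lower flange rests on z = 0 and the three cylinders share a vertical axis.

The spool is on the floor beside the stool on its +y side.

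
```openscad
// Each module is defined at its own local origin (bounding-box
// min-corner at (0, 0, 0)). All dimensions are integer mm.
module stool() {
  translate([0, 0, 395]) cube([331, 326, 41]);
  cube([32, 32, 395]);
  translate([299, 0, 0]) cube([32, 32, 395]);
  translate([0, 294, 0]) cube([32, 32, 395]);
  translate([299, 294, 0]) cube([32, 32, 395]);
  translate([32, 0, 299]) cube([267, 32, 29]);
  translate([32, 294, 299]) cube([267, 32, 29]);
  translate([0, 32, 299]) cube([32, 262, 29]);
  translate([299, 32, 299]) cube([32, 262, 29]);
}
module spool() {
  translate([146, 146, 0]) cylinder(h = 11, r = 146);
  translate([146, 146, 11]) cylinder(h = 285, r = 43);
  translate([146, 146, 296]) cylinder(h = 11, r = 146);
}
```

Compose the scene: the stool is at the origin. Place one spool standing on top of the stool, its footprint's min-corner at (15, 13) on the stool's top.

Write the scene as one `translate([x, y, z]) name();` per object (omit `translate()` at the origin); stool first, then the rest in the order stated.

stool();
translate([15, 13, 436]) spool();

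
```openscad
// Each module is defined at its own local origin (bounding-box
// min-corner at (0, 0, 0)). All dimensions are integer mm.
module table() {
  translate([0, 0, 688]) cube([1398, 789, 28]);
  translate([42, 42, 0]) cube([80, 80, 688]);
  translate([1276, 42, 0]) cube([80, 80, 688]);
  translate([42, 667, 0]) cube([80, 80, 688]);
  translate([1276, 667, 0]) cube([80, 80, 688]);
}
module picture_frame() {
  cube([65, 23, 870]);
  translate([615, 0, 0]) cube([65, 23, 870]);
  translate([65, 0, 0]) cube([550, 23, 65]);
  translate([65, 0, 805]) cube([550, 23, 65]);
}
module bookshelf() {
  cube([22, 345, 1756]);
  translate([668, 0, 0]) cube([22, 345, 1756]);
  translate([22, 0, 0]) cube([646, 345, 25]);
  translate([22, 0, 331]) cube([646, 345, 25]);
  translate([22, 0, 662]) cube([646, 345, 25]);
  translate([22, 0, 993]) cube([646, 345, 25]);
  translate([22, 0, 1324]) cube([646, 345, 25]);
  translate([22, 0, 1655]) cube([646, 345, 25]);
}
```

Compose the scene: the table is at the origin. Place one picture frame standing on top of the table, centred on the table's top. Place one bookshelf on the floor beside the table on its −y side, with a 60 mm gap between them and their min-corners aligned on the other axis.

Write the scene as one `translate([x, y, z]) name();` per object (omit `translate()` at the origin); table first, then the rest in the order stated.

table();
translate([359, 383, 716]) picture_frame();
translate([0, -405, 0]) bookshelf();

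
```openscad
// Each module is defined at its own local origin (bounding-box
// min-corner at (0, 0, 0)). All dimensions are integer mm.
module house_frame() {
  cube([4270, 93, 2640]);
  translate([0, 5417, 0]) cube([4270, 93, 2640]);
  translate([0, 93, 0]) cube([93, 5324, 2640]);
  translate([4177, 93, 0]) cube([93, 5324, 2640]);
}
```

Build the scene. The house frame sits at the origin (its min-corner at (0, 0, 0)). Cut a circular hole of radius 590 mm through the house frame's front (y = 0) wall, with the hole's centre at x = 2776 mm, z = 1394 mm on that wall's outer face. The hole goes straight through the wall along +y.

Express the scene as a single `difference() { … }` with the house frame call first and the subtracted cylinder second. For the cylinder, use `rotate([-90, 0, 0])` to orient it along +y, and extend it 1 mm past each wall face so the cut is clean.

difference() {
  house_frame();
  translate([2776, -1, 1394]) rotate([-90, 0, 0]) cylinder(h = 95, r = 590);
}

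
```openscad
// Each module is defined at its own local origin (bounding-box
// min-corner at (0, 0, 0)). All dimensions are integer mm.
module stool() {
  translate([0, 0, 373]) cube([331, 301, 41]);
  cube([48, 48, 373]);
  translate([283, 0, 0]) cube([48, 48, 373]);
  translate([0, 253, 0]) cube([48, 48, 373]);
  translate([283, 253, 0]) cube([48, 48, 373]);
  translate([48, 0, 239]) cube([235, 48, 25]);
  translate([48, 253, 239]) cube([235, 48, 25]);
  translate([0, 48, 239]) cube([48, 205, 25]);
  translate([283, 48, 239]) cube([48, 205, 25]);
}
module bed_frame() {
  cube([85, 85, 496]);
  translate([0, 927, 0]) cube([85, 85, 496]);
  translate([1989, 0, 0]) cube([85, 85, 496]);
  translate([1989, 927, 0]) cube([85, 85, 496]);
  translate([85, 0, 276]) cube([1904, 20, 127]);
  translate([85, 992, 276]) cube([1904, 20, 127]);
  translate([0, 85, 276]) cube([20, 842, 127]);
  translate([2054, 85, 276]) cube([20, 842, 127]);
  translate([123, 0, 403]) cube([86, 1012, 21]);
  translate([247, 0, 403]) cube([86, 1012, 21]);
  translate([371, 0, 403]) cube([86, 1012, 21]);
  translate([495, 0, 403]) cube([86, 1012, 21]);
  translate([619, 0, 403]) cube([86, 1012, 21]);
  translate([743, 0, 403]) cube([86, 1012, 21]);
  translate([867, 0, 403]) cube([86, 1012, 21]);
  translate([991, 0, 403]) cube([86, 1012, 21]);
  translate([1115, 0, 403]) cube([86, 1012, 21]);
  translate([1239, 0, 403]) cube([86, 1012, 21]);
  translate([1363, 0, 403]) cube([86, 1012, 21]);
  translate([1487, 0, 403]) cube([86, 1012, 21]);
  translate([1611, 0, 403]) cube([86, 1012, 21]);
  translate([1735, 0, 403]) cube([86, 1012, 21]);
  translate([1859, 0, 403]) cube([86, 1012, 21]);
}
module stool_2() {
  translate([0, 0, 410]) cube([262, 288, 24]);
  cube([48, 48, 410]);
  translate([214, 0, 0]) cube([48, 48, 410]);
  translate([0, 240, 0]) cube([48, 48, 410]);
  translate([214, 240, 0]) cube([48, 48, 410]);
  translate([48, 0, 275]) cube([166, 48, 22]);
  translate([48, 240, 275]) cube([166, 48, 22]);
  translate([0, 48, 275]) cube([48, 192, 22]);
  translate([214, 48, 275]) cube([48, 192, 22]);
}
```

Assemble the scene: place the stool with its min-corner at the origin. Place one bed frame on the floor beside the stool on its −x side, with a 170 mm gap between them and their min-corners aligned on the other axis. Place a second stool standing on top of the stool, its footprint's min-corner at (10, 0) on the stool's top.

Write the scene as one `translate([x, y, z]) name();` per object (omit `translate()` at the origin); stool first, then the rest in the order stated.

stool();
translate([-2244, 0, 0]) bed_frame();
translate([10, 0, 414]) stool_2();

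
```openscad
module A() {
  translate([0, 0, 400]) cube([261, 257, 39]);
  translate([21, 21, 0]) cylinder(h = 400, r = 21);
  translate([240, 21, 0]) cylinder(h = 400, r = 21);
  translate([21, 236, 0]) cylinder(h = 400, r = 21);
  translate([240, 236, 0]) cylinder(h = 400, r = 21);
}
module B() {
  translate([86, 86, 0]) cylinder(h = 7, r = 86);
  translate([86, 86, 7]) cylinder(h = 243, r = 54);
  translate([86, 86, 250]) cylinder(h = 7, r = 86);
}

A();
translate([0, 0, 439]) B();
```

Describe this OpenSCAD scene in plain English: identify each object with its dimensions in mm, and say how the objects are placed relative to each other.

A is a simple wooden stool: a rectangular seat 261 mm (x) by 257 mm (y), 39 mm thick, top face at z = 439 mm, on four round legs, each 42 mm in diameter. The legs rest on z = 0, each leg's axis is inset half a diameter from the nearest pair of seat edges (so the leg's bounding box is flush with the corner).

B is a spool: two coaxial disc flanges of radius 86 mm and thickness 7 mm, joined by a core cylinder of radius 54 mm and height 243 mm. The lower flange rests on z = 0 and the three cylinders share a vertical axis.

The spool is on top of the stool.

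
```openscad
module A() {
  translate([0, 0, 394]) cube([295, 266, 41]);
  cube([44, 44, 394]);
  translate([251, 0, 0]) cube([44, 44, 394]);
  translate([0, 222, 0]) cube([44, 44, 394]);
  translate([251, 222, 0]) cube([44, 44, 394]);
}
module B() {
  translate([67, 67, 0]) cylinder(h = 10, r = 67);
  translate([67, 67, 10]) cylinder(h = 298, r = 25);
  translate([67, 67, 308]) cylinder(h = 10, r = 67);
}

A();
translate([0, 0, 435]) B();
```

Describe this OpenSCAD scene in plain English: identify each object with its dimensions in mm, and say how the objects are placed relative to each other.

A is a four-legged stool. The seat is 295×266 mm, 41 mm thick, top at z = 435 mm. It stands on four square legs, each 44×44 mm in cross-section, from z = 0 to the seat underside, each flush with a corner of the seat.

B is a spool: two coaxial disc flanges of radius 67 mm and thickness 10 mm, joined by a core cylinder of radius 25 mm and height 298 mm. The lower flange rests on z = 0 and the three cylinders share a vertical axis.

The spool is on top of the stool.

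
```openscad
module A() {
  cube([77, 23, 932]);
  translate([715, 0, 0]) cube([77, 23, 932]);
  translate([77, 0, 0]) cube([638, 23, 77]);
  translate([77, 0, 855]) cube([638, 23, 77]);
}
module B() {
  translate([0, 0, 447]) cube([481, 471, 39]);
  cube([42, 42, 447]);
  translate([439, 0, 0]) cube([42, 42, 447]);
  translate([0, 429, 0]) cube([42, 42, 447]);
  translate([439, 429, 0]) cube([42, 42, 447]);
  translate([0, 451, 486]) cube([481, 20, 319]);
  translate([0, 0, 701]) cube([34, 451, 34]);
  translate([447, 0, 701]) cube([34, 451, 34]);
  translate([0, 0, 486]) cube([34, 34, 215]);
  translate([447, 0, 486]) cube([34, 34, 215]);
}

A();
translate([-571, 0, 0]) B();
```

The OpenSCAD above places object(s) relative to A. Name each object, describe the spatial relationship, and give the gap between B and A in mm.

A is a picture frame. B is a chair. The chair is on the floor beside the picture frame on its −x side. The gap between the chair and the picture frame is 90 mm.

The chair's nearest face is 90 mm from the picture frame's −x face.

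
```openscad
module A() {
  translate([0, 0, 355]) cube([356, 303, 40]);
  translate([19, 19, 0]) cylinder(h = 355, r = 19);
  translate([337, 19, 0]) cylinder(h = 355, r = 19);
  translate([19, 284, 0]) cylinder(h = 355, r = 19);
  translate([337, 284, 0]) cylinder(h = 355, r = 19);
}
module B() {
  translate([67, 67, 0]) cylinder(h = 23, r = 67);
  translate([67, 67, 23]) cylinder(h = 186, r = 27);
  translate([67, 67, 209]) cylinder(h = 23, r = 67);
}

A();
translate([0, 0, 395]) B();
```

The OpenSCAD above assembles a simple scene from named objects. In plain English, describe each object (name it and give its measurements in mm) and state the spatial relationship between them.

A is a four-legged stool. The seat is a 356×303×40 mm slab whose top surface is at z = 395 mm; four round legs, each 38 mm in diameter, run from the floor (z = 0) to the underside of the seat, each leg's axis is inset half a diameter from the nearest pair of seat edges (so the leg's bounding box is flush with the corner).

B is a spool: two coaxial disc flanges of radius 67 mm and thickness 23 mm, joined by a core cylinder of radius 27 mm and height 186 mm. The lower flange rests on z = 0 and the three cylinders share a vertical axis.

The spool is on top of the stool.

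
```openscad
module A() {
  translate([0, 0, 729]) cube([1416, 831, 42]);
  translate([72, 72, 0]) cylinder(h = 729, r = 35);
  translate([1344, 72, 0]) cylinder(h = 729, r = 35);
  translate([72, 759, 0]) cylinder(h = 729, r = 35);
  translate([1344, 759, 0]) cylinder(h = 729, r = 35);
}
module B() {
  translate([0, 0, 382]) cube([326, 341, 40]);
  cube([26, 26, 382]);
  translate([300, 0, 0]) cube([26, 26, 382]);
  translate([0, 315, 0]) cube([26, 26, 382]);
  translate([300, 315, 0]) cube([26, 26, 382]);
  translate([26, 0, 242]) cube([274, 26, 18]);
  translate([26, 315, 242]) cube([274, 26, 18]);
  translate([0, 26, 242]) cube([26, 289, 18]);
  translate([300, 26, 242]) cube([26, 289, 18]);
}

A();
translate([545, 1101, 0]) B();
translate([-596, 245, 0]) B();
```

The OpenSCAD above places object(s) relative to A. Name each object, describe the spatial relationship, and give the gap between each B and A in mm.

Each stool's nearest face is 270 mm from the table's bounding box.

A is a table. B is a stool. Two stools sit around the table at the +y, −x sides. The gap between each stool and the table is 270 mm.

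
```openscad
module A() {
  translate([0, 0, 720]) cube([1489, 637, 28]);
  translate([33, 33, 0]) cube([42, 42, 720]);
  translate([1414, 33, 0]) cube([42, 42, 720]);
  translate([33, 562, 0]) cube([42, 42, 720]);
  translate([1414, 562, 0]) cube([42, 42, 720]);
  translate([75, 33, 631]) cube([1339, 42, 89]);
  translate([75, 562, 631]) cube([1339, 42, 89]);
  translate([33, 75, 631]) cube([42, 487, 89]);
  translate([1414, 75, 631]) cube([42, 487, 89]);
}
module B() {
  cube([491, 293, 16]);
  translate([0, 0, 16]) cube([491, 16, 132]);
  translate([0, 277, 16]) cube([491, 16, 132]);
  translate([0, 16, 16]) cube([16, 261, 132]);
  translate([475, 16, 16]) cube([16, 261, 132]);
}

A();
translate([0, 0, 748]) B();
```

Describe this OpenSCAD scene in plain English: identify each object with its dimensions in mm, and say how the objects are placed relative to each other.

A is a table: top 1489 mm (x) × 637 mm (y), 28 mm thick, upper face at z = 748 mm, on four 42×42 mm square legs, each inset 33 mm from the nearest pair of top edges, running from z = 0 to the bottom of the top. Four apron rails, 42 mm thick and 89 mm tall, run between adjacent legs with their top edges flush with the underside of the top and their outer faces flush with the legs' outer faces.

B is an open storage box with external size 491×293×148 mm and wall thickness 16 mm (the base is also 16 mm thick). The base covers the whole footprint; the four walls stand on the base, with the y-facing walls full-width and the x-facing walls fitting between their inner faces.

The open box is on top of the table.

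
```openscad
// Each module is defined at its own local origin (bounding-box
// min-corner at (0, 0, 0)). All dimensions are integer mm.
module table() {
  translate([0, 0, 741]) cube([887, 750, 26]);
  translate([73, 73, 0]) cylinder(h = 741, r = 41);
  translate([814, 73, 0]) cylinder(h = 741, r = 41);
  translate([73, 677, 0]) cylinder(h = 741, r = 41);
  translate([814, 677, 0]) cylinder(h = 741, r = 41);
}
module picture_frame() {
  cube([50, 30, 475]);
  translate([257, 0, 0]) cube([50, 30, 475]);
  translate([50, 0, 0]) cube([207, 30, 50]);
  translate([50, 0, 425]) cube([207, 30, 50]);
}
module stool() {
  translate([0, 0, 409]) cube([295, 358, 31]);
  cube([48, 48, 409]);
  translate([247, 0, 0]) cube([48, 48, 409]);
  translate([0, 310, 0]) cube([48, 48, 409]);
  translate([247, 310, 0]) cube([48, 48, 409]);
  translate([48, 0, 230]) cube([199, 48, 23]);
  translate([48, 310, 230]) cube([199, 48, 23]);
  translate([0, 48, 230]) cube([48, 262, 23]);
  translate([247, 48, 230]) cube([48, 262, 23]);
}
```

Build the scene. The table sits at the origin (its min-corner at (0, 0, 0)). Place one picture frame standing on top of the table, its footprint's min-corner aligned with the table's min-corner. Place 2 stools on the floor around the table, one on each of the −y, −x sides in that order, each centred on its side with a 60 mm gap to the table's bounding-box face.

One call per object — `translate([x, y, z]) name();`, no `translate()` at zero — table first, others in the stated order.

table();
translate([0, 0, 767]) picture_frame();
translate([296, -418, 0]) stool();
translate([-355, 196, 0]) stool();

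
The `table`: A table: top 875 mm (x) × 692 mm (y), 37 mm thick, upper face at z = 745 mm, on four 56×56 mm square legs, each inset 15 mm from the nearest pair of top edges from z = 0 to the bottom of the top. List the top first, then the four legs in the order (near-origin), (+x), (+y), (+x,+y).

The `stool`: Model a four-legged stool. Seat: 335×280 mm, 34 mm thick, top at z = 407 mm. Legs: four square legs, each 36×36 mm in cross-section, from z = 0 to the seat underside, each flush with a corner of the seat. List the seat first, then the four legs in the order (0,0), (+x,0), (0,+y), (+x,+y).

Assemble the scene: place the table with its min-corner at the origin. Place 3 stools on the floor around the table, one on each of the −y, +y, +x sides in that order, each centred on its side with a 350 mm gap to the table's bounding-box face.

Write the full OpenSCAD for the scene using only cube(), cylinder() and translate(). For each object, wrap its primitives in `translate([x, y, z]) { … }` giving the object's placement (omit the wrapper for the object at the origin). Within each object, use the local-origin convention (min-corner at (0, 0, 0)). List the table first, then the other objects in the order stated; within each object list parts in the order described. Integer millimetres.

translate([0, 0, 708]) cube([875, 692, 37]);
translate([15, 15, 0]) cube([56, 56, 708]);
translate([804, 15, 0]) cube([56, 56, 708]);
translate([15, 621, 0]) cube([56, 56, 708]);
translate([804, 621, 0]) cube([56, 56, 708]);
translate([270, -630, 0]) {
  translate([0, 0, 373]) cube([335, 280, 34]);
  cube([36, 36, 373]);
  translate([299, 0, 0]) cube([36, 36, 373]);
  translate([0, 244, 0]) cube([36, 36, 373]);
  translate([299, 244, 0]) cube([36, 36, 373]);
}
translate([270, 1042, 0]) {
  translate([0, 0, 373]) cube([335, 280, 34]);
  cube([36, 36, 373]);
  translate([299, 0, 0]) cube([36, 36, 373]);
  translate([0, 244, 0]) cube([36, 36, 373]);
  translate([299, 244, 0]) cube([36, 36, 373]);
}
translate([1225, 206, 0]) {
  translate([0, 0, 373]) cube([335, 280, 34]);
  cube([36, 36, 373]);
  translate([299, 0, 0]) cube([36, 36, 373]);
  translate([0, 244, 0]) cube([36, 36, 373]);
  translate([299, 244, 0]) cube([36, 36, 373]);
}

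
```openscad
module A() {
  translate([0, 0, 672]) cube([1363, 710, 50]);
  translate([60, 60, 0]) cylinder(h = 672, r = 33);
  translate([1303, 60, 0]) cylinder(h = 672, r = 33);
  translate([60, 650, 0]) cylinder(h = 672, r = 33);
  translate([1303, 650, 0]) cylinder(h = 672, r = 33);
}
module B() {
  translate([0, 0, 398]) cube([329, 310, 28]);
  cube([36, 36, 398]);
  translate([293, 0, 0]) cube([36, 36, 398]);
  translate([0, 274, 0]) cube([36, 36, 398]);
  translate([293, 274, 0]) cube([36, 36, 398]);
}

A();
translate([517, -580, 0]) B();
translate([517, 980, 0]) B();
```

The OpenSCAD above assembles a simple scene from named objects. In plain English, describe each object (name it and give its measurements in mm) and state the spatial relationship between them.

A is a rectangular dining table. The top is 1363×710×50 mm with its upper surface at z = 722 mm. It stands on four round legs of 66 mm diameter, each leg's bounding box inset 27 mm from the nearest pair of top edges, running from the floor to the underside of the top.

B is a four-legged stool. The seat is 329×310 mm, 28 mm thick, top at z = 426 mm. It stands on four square legs, each 36×36 mm in cross-section, from z = 0 to the seat underside, each flush with a corner of the seat.

Two stools sit around the table at the −y, +y sides.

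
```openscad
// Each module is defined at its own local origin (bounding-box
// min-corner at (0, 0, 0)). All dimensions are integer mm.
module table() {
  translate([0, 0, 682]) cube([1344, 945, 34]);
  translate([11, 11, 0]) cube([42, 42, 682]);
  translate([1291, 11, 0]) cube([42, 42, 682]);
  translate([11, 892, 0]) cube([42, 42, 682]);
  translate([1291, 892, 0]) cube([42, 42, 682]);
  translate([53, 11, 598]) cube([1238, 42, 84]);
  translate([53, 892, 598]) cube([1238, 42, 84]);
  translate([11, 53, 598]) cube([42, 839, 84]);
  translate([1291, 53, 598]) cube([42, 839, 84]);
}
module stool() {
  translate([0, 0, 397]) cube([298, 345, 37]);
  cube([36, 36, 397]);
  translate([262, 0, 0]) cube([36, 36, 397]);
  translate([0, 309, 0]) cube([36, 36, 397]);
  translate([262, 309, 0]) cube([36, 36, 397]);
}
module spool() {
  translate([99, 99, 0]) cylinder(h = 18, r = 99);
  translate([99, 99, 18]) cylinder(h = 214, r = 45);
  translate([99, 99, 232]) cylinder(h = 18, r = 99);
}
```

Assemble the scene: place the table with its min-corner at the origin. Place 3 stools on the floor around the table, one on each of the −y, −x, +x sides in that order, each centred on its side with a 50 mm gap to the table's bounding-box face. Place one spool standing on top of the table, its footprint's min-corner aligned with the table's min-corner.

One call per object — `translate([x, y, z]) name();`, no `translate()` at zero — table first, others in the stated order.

table();
translate([523, -395, 0]) stool();
translate([-348, 300, 0]) stool();
translate([1394, 300, 0]) stool();
translate([0, 0, 716]) spool();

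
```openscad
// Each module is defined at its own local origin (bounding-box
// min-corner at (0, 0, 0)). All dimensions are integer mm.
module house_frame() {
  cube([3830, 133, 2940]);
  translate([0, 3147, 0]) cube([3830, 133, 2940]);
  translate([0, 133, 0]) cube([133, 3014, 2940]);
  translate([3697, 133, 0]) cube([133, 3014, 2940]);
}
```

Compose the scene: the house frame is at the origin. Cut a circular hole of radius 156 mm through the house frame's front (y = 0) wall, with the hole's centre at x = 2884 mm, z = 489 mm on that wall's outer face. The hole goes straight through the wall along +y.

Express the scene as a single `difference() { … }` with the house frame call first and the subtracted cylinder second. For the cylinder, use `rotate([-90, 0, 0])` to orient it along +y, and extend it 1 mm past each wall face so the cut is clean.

difference() {
  house_frame();
  translate([2884, -1, 489]) rotate([-90, 0, 0]) cylinder(h = 135, r = 156);
}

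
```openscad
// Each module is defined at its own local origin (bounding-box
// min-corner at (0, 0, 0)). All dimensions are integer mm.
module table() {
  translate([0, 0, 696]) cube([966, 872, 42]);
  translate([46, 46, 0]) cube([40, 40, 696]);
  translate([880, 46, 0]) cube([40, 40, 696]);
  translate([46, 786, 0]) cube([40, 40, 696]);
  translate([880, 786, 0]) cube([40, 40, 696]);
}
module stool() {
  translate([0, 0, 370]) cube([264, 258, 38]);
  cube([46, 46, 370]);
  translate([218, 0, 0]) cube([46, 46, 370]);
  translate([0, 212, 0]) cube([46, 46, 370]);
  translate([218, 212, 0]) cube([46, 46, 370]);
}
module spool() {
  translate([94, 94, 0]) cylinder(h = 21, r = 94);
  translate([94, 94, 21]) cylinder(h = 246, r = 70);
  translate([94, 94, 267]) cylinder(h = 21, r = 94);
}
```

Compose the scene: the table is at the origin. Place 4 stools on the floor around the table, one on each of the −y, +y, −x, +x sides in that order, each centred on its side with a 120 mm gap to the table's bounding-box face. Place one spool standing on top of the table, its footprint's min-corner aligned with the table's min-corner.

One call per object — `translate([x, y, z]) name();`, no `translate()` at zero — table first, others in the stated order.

table();
translate([351, -378, 0]) stool();
translate([351, 992, 0]) stool();
translate([-384, 307, 0]) stool();
translate([1086, 307, 0]) stool();
translate([0, 0, 738]) spool();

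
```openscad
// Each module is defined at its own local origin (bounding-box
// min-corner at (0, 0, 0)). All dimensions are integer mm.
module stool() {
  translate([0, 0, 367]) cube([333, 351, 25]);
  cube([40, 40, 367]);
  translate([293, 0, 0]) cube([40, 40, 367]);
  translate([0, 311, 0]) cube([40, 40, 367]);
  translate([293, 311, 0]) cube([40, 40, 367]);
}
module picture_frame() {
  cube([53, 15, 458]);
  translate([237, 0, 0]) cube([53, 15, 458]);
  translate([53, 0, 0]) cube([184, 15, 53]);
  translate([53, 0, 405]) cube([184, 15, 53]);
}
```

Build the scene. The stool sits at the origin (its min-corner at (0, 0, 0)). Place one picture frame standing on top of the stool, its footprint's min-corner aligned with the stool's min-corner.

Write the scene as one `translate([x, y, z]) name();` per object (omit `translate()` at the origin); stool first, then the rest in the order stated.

stool();
translate([0, 0, 392]) picture_frame();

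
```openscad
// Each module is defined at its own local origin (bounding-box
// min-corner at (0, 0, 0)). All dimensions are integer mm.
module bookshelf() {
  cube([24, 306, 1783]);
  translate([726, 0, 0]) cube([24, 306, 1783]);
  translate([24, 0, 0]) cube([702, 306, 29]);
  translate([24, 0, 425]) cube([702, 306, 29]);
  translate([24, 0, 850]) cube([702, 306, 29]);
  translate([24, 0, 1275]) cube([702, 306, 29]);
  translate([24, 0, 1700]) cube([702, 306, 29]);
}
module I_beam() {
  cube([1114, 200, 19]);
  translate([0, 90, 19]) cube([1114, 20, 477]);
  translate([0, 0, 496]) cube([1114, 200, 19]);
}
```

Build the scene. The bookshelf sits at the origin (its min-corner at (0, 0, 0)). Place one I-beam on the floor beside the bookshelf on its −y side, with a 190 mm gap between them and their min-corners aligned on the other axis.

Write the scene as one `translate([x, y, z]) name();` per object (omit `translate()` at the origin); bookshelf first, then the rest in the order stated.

bookshelf();
translate([0, -390, 0]) I_beam();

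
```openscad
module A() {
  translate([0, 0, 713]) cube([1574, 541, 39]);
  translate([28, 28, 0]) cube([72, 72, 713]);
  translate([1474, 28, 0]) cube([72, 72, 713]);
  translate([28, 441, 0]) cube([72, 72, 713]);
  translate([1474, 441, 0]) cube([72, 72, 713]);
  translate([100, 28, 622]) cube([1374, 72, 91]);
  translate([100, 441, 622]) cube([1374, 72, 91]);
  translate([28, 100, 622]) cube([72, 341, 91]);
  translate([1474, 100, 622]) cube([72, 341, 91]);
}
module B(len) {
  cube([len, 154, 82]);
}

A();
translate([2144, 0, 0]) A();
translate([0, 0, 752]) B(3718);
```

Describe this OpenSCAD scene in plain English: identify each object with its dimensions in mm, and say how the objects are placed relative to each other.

A is a table with a 1574×541 mm rectangular top, 39 mm thick, top surface at z = 752 mm, supported by four 72×72 mm square legs, each inset 28 mm from the nearest pair of top edges, running from the floor. Four apron rails, 72 mm thick and 91 mm tall, run between adjacent legs with their top edges flush with the underside of the top and their outer faces flush with the legs' outer faces.

B is a rectangular beam 3718 mm long (x), 154 mm deep (y), 82 mm thick (z).

The beam spans the tops of two tables placed 570 mm apart, resting at z = 752 mm.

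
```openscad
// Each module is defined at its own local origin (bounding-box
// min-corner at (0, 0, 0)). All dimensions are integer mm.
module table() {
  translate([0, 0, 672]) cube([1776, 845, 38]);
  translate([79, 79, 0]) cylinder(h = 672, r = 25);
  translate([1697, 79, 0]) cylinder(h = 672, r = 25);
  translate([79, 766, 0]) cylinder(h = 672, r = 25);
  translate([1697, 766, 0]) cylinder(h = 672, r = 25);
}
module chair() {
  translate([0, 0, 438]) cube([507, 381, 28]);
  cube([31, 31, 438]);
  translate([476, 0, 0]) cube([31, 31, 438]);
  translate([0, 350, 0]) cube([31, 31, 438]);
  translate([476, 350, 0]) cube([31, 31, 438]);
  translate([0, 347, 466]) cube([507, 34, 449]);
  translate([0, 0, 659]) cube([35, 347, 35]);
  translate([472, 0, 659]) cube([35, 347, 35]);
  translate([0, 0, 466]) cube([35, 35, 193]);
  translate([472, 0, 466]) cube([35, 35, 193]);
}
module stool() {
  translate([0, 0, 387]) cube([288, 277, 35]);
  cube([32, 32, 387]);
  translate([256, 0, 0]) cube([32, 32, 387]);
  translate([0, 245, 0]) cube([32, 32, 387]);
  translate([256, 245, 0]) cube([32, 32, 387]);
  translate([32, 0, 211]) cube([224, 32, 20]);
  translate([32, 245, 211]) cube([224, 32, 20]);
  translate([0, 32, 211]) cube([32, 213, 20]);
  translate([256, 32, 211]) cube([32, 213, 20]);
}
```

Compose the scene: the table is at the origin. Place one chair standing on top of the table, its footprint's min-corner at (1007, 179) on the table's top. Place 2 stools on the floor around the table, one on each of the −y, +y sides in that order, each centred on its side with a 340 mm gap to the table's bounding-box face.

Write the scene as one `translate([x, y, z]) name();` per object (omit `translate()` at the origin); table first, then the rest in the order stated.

table();
translate([1007, 179, 710]) chair();
translate([744, -617, 0]) stool();
translate([744, 1185, 0]) stool();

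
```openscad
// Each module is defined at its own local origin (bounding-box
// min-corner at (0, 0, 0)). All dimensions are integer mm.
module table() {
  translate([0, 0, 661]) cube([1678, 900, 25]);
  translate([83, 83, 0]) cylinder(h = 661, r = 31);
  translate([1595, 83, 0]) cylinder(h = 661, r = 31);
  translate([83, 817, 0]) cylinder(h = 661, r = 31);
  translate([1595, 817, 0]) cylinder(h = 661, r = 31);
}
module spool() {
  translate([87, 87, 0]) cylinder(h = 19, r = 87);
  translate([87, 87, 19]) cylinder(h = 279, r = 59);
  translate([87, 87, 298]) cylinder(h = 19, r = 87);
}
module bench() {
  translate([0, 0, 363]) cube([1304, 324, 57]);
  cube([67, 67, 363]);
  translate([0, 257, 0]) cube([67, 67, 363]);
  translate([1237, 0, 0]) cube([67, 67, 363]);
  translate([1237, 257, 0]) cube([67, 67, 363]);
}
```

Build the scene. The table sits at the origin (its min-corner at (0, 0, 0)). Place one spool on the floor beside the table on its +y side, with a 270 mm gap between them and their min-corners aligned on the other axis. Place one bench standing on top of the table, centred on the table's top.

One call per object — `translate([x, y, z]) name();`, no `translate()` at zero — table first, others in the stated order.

table();
translate([0, 1170, 0]) spool();
translate([187, 288, 686]) bench();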